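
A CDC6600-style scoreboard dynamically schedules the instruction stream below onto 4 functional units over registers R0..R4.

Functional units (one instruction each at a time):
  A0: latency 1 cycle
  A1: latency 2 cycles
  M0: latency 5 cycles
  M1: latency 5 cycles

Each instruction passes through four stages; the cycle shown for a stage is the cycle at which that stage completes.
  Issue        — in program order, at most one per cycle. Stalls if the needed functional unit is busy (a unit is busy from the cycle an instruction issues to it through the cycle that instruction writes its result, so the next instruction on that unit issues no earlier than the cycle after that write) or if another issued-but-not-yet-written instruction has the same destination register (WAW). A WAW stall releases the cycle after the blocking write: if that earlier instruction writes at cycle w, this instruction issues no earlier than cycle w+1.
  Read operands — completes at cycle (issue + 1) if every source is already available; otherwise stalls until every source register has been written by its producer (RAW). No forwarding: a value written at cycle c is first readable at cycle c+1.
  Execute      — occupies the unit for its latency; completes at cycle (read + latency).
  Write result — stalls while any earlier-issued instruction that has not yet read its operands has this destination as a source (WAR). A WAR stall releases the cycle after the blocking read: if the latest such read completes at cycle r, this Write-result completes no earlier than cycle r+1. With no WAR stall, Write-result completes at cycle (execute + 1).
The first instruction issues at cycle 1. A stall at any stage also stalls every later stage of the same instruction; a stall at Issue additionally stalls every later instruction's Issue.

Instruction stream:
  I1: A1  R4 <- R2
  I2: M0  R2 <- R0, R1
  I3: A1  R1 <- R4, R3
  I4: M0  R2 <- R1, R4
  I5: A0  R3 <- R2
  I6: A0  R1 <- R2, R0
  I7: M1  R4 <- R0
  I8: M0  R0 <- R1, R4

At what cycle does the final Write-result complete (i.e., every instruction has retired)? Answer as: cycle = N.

[1] I1→A1
[2] I1 RO, I2→M0
[3] I2 RO
[4] I1 EX
[5] I1 WR R4
[6] I3→A1
[7] I3 RO
[8] I2 EX
[9] I2 WR R2, I3 EX
[10] I3 WR R1, I4→M0
[11] I4 RO, I5→A0
[16] I4 EX
[17] I4 WR R2
[18] I5 RO
[19] I5 EX
[20] I5 WR R3
[21] I6→A0
[22] I6 RO, I7→M1
[23] I6 EX, I7 RO, I8→M0
[24] I6 WR R1
[28] I7 EX
[29] I7 WR R4
[30] I8 RO
[35] I8 EX
[36] I8 WR R0

cycle = 36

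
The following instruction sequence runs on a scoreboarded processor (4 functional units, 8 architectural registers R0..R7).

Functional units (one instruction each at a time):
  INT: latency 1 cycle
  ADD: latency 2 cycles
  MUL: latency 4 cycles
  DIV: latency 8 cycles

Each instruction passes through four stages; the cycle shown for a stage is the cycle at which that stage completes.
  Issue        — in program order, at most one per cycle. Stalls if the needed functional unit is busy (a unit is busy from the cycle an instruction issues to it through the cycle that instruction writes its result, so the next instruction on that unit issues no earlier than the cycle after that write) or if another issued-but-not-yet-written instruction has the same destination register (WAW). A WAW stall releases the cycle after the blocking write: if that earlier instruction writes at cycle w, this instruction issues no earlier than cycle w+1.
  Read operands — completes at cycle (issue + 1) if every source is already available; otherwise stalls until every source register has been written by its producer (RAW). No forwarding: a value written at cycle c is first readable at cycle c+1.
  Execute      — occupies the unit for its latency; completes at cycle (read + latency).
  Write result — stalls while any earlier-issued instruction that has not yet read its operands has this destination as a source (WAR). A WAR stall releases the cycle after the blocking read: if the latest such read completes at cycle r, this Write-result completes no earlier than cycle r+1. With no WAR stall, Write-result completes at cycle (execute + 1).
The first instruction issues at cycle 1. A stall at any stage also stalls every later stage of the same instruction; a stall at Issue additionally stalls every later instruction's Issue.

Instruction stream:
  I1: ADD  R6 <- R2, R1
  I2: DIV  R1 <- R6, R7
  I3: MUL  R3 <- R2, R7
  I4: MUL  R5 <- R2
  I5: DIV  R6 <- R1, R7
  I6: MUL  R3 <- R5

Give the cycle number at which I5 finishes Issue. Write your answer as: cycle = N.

[1] I1 dispatched to ADD
[2] I1 operands ready | I2 dispatched to DIV
[3] I3 dispatched to MUL
[4] I1 complete | I3 operands ready
[5] R6←I1
[6] I2 operands ready
[8] I3 complete
[9] R3←I3
[10] I4 dispatched to MUL
[11] I4 operands ready
[14] I2 complete
[15] R1←I2 | I4 complete
[16] R5←I4 | I5 dispatched to DIV
[17] I5 operands ready | I6 dispatched to MUL
[18] I6 operands ready
[22] I6 complete
[23] R3←I6
[25] I5 complete
[26] R6←I5

cycle = 16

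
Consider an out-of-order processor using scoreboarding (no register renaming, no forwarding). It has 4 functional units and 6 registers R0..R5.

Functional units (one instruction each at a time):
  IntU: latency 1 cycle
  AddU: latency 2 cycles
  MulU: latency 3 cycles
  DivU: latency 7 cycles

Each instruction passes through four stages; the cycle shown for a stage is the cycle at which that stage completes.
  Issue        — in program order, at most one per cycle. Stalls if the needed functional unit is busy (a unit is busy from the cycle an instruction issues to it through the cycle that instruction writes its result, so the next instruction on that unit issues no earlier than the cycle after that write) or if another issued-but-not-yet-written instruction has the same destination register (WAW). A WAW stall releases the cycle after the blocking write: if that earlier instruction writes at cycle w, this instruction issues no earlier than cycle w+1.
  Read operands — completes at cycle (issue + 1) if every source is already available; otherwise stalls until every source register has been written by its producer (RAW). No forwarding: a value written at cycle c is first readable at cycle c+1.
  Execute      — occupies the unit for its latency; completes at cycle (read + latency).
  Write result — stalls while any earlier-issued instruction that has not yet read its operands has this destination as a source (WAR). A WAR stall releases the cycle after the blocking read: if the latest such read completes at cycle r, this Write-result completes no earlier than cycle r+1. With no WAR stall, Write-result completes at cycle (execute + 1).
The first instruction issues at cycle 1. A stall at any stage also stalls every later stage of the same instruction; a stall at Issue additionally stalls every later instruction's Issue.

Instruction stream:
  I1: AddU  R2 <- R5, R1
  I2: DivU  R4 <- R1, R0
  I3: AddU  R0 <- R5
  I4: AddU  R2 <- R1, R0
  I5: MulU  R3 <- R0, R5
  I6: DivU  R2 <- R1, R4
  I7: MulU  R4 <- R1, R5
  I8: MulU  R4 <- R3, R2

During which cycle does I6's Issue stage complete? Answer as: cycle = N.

cycle = 16

c1: I1 dispatched to AddU
c2: I1 operands ready, I2 dispatched to DivU
c3: I2 operands ready
c4: I1 complete
c5: R2←I1
c6: I3 dispatched to AddU
c7: I3 operands ready
c9: I3 complete
c10: I2 complete, R0←I3
c11: R4←I2, I4 dispatched to AddU
c12: I4 operands ready, I5 dispatched to MulU
c13: I5 operands ready
c14: I4 complete
c15: R2←I4
c16: I5 complete, I6 dispatched to DivU
c17: R3←I5, I6 operands ready
c18: I7 dispatched to MulU
c19: I7 operands ready
c22: I7 complete
c23: R4←I7
c24: I6 complete, I8 dispatched to MulU
c25: R2←I6
c26: I8 operands ready
c29: I8 complete
c30: R4←I8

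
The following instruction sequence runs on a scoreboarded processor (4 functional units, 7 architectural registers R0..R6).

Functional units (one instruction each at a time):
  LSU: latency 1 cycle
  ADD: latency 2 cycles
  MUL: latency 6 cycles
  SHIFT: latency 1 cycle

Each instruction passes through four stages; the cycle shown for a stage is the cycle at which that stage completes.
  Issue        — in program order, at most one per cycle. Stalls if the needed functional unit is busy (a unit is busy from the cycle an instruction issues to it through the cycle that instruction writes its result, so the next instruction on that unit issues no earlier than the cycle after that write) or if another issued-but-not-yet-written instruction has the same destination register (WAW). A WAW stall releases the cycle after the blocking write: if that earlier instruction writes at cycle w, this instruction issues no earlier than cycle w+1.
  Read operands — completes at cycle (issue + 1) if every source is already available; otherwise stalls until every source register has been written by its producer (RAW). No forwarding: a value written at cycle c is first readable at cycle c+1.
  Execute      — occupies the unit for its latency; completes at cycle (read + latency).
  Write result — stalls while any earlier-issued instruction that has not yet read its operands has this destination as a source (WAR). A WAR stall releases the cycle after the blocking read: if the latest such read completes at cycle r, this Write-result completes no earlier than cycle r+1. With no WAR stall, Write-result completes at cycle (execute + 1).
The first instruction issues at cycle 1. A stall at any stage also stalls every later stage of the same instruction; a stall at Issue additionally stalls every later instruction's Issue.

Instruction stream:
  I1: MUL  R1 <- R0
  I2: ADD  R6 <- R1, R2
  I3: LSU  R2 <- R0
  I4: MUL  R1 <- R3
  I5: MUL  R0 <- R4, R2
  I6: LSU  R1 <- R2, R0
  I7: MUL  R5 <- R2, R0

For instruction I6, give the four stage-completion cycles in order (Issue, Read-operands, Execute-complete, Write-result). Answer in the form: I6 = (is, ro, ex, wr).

I6 = (20, 28, 29, 30)

c1: I1 issues→MUL
c2: I1 reads · I2 issues→ADD
c3: I3 issues→LSU
c4: I3 reads
c5: I3 exec-done
c8: I1 exec-done
c9: I1 writes R1
c10: I2 reads · I4 issues→MUL
c11: I3 writes R2 · I4 reads
c12: I2 exec-done
c13: I2 writes R6
c17: I4 exec-done
c18: I4 writes R1
c19: I5 issues→MUL
c20: I5 reads · I6 issues→LSU
c26: I5 exec-done
c27: I5 writes R0
c28: I6 reads · I7 issues→MUL
c29: I6 exec-done · I7 reads
c30: I6 writes R1
c35: I7 exec-done
c36: I7 writes R5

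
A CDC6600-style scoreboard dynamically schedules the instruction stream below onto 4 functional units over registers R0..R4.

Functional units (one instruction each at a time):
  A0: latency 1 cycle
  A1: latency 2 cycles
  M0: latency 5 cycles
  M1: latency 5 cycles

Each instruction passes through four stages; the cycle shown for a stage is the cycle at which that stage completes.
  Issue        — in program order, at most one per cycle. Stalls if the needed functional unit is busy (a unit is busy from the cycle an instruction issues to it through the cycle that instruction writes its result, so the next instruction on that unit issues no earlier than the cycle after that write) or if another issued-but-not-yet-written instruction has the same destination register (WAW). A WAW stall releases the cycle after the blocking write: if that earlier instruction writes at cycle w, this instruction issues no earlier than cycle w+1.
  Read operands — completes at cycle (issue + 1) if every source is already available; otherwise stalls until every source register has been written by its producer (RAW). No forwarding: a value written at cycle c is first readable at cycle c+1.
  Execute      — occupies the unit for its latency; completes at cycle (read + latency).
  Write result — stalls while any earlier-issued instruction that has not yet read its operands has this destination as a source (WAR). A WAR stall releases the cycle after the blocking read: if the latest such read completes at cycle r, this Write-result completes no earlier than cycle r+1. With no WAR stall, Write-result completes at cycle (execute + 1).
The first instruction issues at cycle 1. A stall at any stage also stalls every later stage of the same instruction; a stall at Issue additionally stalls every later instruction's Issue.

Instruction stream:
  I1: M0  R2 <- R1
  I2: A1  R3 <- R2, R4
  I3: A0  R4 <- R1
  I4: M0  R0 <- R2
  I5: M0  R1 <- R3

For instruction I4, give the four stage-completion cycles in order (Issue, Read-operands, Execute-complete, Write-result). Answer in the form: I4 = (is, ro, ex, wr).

t=1  issue I1 (M0)
t=2  I1 read-ops | issue I2 (A1)
t=3  issue I3 (A0)
t=4  I3 read-ops
t=5  I3 finished on A0
t=7  I1 finished on M0
t=8  I1→R2
t=9  I2 read-ops | issue I4 (M0)
t=10  I3→R4 | I4 read-ops
t=11  I2 finished on A1
t=12  I2→R3
t=15  I4 finished on M0
t=16  I4→R0
t=17  issue I5 (M0)
t=18  I5 read-ops
t=23  I5 finished on M0
t=24  I5→R1

I4 = (9, 10, 15, 16)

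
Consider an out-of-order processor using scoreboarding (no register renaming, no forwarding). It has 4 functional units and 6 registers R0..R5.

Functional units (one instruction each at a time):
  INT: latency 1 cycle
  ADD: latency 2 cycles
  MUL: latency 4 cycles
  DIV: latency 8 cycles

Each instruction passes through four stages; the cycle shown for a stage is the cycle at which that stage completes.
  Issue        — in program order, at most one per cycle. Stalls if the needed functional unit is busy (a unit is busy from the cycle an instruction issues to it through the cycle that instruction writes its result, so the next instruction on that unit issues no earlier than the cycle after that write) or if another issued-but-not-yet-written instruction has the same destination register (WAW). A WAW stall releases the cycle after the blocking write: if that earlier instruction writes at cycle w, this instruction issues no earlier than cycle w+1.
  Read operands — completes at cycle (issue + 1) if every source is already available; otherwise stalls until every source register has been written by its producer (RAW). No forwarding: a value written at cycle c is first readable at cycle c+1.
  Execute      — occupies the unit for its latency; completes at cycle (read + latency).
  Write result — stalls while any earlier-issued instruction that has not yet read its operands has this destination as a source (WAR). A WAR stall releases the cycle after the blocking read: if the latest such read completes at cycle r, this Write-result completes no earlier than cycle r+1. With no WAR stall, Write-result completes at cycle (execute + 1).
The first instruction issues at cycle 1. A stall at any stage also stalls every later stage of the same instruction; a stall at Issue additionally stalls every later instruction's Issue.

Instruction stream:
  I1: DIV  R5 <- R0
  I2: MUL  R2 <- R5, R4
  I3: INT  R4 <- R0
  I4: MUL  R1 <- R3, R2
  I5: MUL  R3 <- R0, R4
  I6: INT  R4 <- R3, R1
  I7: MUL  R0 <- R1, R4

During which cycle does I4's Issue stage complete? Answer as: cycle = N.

I1 -> (1, 2, 10, 11)
I2 -> (2, 12, 16, 17)  // RAW R5: wait I1 write@11
I3 -> (3, 4, 5, 13)  // WAR R4: wait I2 read@12
I4 -> (18, 19, 23, 24)  // struct: MUL busy until I2 writes@17
I5 -> (25, 26, 30, 31)  // struct: MUL busy until I4 writes@24
I6 -> (26, 32, 33, 34)  // RAW R3: wait I5 write@31
I7 -> (32, 35, 39, 40)  // struct: MUL busy until I5 writes@31, RAW R4: wait I6 write@34

cycle = 18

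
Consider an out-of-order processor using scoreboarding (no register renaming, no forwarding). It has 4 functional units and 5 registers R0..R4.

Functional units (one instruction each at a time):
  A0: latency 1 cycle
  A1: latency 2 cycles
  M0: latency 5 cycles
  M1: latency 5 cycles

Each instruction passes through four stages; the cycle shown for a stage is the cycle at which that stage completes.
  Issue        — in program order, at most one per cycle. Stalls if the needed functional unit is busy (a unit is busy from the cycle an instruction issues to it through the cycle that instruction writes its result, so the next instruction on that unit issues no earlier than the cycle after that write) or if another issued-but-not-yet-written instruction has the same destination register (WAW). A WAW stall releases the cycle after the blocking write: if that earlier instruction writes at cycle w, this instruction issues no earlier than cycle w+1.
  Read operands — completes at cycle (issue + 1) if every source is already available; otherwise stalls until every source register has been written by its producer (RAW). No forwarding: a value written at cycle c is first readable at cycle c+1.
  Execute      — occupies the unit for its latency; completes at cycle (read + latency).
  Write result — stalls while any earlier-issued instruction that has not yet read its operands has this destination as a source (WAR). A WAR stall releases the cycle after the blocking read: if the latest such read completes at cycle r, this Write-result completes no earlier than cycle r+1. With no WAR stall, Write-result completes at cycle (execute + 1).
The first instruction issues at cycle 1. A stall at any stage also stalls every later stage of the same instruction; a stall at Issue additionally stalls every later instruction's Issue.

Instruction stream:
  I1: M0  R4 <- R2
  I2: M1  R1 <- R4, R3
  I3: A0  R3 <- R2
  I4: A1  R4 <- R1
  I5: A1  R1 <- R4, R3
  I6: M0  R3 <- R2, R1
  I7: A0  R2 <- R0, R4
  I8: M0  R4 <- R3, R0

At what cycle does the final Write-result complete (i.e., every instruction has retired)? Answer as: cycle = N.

cycle = 39

c1: I1 dispatched to M0
c2: I1 operands ready; I2 dispatched to M1
c3: I3 dispatched to A0
c4: I3 operands ready
c5: I3 complete
c7: I1 complete
c8: R4←I1
c9: I2 operands ready; I4 dispatched to A1
c10: R3←I3
c14: I2 complete
c15: R1←I2
c16: I4 operands ready
c18: I4 complete
c19: R4←I4
c20: I5 dispatched to A1
c21: I5 operands ready; I6 dispatched to M0
c22: I7 dispatched to A0
c23: I5 complete; I7 operands ready
c24: R1←I5; I7 complete
c25: I6 operands ready
c26: R2←I7
c30: I6 complete
c31: R3←I6
c32: I8 dispatched to M0
c33: I8 operands ready
c38: I8 complete
c39: R4←I8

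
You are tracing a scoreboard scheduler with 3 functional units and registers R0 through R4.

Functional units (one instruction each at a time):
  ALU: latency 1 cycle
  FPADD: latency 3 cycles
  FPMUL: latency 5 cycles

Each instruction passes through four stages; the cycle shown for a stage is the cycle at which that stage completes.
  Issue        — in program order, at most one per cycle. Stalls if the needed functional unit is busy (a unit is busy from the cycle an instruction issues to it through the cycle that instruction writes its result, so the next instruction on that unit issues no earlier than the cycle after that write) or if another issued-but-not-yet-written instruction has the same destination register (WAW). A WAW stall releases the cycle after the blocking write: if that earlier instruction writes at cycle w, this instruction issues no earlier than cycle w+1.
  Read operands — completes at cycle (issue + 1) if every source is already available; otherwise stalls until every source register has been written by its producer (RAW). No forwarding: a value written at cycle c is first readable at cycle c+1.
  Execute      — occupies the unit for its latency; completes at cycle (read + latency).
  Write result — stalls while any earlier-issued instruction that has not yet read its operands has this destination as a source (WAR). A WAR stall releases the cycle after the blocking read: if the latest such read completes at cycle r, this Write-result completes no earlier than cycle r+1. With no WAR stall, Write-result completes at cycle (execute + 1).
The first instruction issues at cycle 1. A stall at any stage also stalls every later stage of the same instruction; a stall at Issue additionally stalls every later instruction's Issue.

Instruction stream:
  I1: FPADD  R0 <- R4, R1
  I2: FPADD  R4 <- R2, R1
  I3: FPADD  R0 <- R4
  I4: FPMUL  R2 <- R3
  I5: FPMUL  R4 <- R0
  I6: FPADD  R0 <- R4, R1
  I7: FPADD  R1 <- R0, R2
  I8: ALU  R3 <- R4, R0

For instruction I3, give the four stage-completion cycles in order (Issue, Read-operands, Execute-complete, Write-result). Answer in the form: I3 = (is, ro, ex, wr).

I3 = (13, 14, 17, 18)

c1: I1 issues→FPADD
c2: I1 reads
c5: I1 exec-done
c6: I1 writes R0
c7: I2 issues→FPADD
c8: I2 reads
c11: I2 exec-done
c12: I2 writes R4
c13: I3 issues→FPADD
c14: I3 reads · I4 issues→FPMUL
c15: I4 reads
c17: I3 exec-done
c18: I3 writes R0
c20: I4 exec-done
c21: I4 writes R2
c22: I5 issues→FPMUL
c23: I5 reads · I6 issues→FPADD
c28: I5 exec-done
c29: I5 writes R4
c30: I6 reads
c33: I6 exec-done
c34: I6 writes R0
c35: I7 issues→FPADD
c36: I7 reads · I8 issues→ALU
c37: I8 reads
c38: I8 exec-done
c39: I7 exec-done · I8 writes R3
c40: I7 writes R1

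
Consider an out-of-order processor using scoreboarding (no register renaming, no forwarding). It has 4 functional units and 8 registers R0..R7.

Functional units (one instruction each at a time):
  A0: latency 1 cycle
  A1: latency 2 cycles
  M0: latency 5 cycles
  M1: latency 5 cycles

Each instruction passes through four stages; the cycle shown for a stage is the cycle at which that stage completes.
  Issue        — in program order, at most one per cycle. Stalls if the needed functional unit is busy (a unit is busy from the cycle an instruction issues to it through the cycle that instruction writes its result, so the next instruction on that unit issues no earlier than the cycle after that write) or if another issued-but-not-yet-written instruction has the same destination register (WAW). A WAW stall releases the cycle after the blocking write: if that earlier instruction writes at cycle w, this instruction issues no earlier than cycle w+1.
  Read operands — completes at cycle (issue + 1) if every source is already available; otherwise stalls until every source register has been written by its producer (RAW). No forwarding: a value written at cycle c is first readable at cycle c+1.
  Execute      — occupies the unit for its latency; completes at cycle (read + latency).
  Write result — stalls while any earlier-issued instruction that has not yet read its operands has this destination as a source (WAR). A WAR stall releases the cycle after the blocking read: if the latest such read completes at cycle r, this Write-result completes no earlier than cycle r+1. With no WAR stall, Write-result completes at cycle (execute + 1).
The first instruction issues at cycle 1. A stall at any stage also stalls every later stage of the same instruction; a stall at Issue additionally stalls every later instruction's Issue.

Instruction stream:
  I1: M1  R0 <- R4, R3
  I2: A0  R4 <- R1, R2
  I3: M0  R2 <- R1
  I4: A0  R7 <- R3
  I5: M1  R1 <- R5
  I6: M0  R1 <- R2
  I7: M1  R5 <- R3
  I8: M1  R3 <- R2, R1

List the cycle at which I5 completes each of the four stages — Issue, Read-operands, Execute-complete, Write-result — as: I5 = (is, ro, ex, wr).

[I1] 1/2/7/8
[I2] 2/3/4/5
[I3] 3/4/9/10
[I4] 6/7/8/9  (struct: A0 busy until I2 writes@5)
[I5] 9/10/15/16  (struct: M1 busy until I1 writes@8)
[I6] 17/18/23/24  (WAW R1: wait I5 write@16)
[I7] 18/19/24/25
[I8] 26/27/32/33  (struct: M1 busy until I7 writes@25)

I5 = (9, 10, 15, 16)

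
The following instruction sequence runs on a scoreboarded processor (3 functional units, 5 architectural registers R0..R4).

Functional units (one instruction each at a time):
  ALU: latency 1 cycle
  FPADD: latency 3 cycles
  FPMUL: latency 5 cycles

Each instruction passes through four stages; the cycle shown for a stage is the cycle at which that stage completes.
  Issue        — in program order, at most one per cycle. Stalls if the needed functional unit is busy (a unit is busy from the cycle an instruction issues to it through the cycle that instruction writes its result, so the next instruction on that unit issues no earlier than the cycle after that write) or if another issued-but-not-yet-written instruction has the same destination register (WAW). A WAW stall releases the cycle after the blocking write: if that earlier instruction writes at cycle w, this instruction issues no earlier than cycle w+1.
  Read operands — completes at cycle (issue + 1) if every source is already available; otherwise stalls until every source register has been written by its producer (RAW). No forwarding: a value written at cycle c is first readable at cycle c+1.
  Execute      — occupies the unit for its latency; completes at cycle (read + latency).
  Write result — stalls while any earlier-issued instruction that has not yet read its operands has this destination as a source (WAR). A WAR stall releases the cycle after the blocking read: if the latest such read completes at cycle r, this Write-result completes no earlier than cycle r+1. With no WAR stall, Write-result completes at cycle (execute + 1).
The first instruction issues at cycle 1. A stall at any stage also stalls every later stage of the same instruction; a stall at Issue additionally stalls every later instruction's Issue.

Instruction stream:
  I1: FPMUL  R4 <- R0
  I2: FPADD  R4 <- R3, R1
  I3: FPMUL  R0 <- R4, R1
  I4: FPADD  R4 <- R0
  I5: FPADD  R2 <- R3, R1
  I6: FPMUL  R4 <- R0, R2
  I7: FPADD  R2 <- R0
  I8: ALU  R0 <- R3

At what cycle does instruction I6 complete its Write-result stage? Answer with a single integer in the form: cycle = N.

1) issue 1, read 2, done 7, write 8
2) issue 9, read 10, done 13, write 14  <WAW R4: wait I1 write@8>
3) issue 10, read 15, done 20, write 21  <RAW R4: wait I2 write@14>
4) issue 15, read 22, done 25, write 26  <struct: FPADD busy until I2 writes@14 / RAW R0: wait I3 write@21>
5) issue 27, read 28, done 31, write 32  <struct: FPADD busy until I4 writes@26>
6) issue 28, read 33, done 38, write 39  <RAW R2: wait I5 write@32>
7) issue 33, read 34, done 37, write 38  <struct: FPADD busy until I5 writes@32>
8) issue 34, read 35, done 36, write 37

cycle = 39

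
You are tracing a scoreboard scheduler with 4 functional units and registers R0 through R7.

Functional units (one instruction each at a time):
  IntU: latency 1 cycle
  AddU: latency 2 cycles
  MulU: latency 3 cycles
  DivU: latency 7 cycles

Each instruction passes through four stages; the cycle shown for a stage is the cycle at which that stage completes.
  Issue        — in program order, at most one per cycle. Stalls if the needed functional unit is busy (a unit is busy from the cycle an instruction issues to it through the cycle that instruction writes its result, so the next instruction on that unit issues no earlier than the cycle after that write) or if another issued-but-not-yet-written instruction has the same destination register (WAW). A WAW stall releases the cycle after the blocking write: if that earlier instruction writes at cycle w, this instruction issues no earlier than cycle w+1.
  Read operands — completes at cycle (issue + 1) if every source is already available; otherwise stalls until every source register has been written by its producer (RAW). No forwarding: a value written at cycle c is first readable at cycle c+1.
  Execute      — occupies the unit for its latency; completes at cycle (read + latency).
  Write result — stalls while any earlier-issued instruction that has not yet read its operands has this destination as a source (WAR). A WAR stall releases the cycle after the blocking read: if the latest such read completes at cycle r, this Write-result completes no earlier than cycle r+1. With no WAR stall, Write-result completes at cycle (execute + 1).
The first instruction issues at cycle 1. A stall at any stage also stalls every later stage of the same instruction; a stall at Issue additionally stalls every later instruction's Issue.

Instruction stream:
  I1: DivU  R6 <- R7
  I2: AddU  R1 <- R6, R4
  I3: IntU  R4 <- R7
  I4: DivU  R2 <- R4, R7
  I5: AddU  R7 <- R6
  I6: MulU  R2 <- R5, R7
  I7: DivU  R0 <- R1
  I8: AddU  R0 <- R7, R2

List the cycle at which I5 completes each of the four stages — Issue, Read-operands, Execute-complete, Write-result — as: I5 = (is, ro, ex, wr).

I5 = (15, 16, 18, 19)

[I1] 1/2/9/10
[I2] 2/11/13/14  (RAW R6: wait I1 write@10)
[I3] 3/4/5/12  (WAR R4: wait I2 read@11)
[I4] 11/13/20/21  (struct: DivU busy until I1 writes@10; RAW R4: wait I3 write@12)
[I5] 15/16/18/19  (struct: AddU busy until I2 writes@14)
[I6] 22/23/26/27  (WAW R2: wait I4 write@21)
[I7] 23/24/31/32
[I8] 33/34/36/37  (WAW R0: wait I7 write@32)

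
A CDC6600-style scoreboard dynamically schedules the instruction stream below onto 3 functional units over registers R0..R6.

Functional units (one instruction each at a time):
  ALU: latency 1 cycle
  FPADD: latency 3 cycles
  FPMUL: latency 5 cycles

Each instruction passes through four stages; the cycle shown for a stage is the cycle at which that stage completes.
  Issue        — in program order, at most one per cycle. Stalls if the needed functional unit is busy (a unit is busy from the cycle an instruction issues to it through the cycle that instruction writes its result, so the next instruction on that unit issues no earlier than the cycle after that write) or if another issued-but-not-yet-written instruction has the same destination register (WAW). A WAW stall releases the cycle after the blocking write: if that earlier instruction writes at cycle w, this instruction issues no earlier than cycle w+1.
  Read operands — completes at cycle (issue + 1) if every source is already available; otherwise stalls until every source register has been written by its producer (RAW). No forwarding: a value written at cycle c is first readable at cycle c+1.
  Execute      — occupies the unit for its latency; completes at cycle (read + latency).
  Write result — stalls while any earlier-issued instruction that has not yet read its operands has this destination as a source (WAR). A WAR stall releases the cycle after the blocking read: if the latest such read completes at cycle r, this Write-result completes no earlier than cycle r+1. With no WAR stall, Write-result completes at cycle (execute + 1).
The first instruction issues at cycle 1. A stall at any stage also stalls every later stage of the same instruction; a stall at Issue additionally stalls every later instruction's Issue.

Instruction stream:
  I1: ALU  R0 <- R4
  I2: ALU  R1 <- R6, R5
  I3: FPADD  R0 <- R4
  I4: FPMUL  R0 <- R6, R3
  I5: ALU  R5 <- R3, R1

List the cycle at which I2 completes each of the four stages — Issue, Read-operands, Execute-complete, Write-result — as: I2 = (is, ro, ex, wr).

[I1] 1/2/3/4
[I2] 5/6/7/8  (struct: ALU busy until I1 writes@4)
[I3] 6/7/10/11
[I4] 12/13/18/19  (WAW R0: wait I3 write@11)
[I5] 13/14/15/16

I2 = (5, 6, 7, 8)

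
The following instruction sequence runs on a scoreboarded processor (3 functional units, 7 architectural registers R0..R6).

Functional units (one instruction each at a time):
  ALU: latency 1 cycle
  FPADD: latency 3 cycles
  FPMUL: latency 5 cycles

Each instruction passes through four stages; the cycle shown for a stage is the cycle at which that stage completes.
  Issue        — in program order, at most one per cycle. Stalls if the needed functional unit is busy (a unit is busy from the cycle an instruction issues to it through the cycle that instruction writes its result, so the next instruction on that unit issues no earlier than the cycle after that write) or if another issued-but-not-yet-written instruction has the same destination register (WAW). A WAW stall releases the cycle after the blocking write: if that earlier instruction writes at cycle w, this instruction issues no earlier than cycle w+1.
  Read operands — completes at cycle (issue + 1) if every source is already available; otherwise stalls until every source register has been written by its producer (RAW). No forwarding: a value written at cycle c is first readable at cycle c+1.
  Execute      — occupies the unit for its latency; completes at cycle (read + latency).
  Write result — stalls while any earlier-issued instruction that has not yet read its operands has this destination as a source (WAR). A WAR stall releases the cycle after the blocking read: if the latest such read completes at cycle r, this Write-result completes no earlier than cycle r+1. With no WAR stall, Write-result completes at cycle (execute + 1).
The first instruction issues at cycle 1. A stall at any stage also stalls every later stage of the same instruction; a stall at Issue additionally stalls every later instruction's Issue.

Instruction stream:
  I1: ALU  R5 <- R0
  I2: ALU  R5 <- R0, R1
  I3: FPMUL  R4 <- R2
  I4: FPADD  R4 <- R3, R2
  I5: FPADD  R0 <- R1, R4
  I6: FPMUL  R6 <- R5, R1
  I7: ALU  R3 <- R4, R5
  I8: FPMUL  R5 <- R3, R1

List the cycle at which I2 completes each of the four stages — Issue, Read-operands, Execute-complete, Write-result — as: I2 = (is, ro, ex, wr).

I2 = (5, 6, 7, 8)

cycle 1: issue I1 (ALU)
cycle 2: I1 read-ops
cycle 3: I1 finished on ALU
cycle 4: I1→R5
cycle 5: issue I2 (ALU)
cycle 6: I2 read-ops; issue I3 (FPMUL)
cycle 7: I2 finished on ALU; I3 read-ops
cycle 8: I2→R5
cycle 12: I3 finished on FPMUL
cycle 13: I3→R4
cycle 14: issue I4 (FPADD)
cycle 15: I4 read-ops
cycle 18: I4 finished on FPADD
cycle 19: I4→R4
cycle 20: issue I5 (FPADD)
cycle 21: I5 read-ops; issue I6 (FPMUL)
cycle 22: I6 read-ops; issue I7 (ALU)
cycle 23: I7 read-ops
cycle 24: I5 finished on FPADD; I7 finished on ALU
cycle 25: I5→R0; I7→R3
cycle 27: I6 finished on FPMUL
cycle 28: I6→R6
cycle 29: issue I8 (FPMUL)
cycle 30: I8 read-ops
cycle 35: I8 finished on FPMUL
cycle 36: I8→R5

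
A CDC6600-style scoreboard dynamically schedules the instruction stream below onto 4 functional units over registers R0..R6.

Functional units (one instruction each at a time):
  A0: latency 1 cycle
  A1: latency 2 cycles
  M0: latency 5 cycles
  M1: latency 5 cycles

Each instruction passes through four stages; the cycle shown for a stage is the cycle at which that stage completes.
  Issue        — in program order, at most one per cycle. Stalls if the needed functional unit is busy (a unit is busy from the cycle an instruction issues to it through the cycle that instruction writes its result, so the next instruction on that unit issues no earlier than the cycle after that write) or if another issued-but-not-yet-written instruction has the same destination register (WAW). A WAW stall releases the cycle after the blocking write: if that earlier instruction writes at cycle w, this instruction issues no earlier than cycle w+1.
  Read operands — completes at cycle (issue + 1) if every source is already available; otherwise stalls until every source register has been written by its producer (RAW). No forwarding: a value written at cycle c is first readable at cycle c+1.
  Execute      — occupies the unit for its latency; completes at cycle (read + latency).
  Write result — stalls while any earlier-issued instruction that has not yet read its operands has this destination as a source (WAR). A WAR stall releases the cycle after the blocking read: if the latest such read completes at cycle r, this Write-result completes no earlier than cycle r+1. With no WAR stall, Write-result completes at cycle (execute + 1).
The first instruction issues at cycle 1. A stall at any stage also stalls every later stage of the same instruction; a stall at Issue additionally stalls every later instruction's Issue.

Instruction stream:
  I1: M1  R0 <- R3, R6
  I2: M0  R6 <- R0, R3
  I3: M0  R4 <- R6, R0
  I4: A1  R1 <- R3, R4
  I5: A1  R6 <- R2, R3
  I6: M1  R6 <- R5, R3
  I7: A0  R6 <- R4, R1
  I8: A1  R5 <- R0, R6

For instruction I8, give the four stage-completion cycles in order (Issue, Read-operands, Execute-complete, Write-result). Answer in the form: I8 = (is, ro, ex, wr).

I8 = (42, 45, 47, 48)

I1: IS=1 RO=2 EX=7 WR=8
I2: IS=2 RO=9 EX=14 WR=15  [RAW R0: wait I1 write@8]
I3: IS=16 RO=17 EX=22 WR=23  [struct: M0 busy until I2 writes@15]
I4: IS=17 RO=24 EX=26 WR=27  [RAW R4: wait I3 write@23]
I5: IS=28 RO=29 EX=31 WR=32  [struct: A1 busy until I4 writes@27]
I6: IS=33 RO=34 EX=39 WR=40  [WAW R6: wait I5 write@32]
I7: IS=41 RO=42 EX=43 WR=44  [WAW R6: wait I6 write@40]
I8: IS=42 RO=45 EX=47 WR=48  [RAW R6: wait I7 write@44]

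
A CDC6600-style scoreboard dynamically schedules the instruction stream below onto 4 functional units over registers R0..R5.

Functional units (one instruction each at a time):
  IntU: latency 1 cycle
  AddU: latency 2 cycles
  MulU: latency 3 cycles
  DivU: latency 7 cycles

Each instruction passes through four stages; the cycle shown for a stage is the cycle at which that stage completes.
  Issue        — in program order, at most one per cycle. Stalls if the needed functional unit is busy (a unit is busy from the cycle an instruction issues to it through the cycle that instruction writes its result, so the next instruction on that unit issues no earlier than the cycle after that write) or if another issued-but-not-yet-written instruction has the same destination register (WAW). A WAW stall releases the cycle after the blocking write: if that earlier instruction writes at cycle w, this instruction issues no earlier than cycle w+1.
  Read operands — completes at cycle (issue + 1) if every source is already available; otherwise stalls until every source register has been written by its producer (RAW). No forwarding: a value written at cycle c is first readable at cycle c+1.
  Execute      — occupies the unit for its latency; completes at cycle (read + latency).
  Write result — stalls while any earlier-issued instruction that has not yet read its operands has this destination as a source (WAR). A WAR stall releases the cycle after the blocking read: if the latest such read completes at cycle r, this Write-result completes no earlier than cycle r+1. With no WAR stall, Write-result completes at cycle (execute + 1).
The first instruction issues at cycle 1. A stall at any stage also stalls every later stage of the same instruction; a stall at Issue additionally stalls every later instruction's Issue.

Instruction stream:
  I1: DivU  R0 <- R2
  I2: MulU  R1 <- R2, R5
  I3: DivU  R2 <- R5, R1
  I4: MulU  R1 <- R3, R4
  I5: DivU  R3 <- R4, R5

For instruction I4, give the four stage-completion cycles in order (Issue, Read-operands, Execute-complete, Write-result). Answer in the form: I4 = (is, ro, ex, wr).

I4 = (12, 13, 16, 17)

I1  is:1  ro:2  ex:9  wr:10
I2  is:2  ro:3  ex:6  wr:7
I3  is:11  ro:12  ex:19  wr:20  — struct: DivU busy until I1 writes@10
I4  is:12  ro:13  ex:16  wr:17
I5  is:21  ro:22  ex:29  wr:30  — struct: DivU busy until I3 writes@20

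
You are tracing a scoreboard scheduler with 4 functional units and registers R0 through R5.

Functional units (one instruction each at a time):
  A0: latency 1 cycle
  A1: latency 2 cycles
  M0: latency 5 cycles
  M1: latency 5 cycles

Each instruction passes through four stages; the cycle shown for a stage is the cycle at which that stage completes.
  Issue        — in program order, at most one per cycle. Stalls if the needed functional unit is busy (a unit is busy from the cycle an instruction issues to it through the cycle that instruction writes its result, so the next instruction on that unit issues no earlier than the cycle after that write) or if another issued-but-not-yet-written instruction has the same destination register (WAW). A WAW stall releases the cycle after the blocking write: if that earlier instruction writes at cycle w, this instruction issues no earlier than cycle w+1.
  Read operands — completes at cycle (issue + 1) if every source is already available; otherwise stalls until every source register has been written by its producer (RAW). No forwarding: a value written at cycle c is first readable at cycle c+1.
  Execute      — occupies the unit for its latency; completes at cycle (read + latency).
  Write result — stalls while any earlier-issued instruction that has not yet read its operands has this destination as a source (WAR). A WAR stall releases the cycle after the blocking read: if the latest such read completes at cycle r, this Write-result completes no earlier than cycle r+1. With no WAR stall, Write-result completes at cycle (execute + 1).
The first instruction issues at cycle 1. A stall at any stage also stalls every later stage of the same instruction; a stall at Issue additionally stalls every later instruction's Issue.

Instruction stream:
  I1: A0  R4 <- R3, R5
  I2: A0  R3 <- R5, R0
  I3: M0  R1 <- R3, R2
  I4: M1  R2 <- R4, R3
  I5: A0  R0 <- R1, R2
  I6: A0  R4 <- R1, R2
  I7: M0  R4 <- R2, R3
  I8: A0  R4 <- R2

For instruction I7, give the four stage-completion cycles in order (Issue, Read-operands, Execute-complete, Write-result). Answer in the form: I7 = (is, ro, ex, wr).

t=1  I1 dispatched to A0
t=2  I1 operands ready
t=3  I1 complete
t=4  R4←I1
t=5  I2 dispatched to A0
t=6  I2 operands ready; I3 dispatched to M0
t=7  I2 complete; I4 dispatched to M1
t=8  R3←I2
t=9  I3 operands ready; I4 operands ready; I5 dispatched to A0
t=14  I3 complete; I4 complete
t=15  R1←I3; R2←I4
t=16  I5 operands ready
t=17  I5 complete
t=18  R0←I5
t=19  I6 dispatched to A0
t=20  I6 operands ready
t=21  I6 complete
t=22  R4←I6
t=23  I7 dispatched to M0
t=24  I7 operands ready
t=29  I7 complete
t=30  R4←I7
t=31  I8 dispatched to A0
t=32  I8 operands ready
t=33  I8 complete
t=34  R4←I8

I7 = (23, 24, 29, 30)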